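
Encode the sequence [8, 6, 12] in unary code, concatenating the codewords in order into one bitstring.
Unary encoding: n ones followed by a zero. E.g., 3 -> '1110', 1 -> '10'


Encode each number as n ones followed by a terminating 0:
  8 -> 111111110 (9 bits)
  6 -> 1111110 (7 bits)
  12 -> 1111111111110 (13 bits)
Total length = 9 + 7 + 13 = 29 bits.

Unary([8, 6, 12]) = 11111111011111101111111111110 (29 bits)


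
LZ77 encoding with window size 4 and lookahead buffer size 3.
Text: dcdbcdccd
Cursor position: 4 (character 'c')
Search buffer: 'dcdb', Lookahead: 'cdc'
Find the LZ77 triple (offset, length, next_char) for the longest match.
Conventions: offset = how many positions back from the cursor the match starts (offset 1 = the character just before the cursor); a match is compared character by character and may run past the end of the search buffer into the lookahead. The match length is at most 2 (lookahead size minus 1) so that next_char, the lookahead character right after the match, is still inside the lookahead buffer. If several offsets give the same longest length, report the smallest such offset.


Try each offset into the search buffer:
  offset=1 (pos 3, char 'b'): match length 0
  offset=2 (pos 2, char 'd'): match length 0
  offset=3 (pos 1, char 'c'): match length 2
  offset=4 (pos 0, char 'd'): match length 0
Longest match has length 2 at offset 3.
next_char = character at position 4 + 2 = 6 -> 'c'

Best match: offset=3, length=2 (matching 'cd' starting at position 1)
LZ77 triple: (3, 2, 'c')


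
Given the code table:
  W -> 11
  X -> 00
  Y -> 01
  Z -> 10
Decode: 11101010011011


Decoding:
11 -> W
10 -> Z
10 -> Z
10 -> Z
01 -> Y
10 -> Z
11 -> W


Result: WZZZYZW


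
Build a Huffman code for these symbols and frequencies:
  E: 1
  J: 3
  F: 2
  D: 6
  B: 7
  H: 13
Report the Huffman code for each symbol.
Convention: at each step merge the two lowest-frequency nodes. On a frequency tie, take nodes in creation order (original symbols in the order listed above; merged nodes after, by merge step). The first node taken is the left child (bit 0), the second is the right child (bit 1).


Huffman tree construction:
Step 1: Merge E(1) + F(2) = 3
Step 2: Merge J(3) + (E+F)(3) = 6
Step 3: Merge D(6) + (J+(E+F))(6) = 12
Step 4: Merge B(7) + (D+(J+(E+F)))(12) = 19
Step 5: Merge H(13) + (B+(D+(J+(E+F))))(19) = 32
Read each symbol's code off the tree from the root (left child = 0, right child = 1).

Codes:
  E: 11110 (length 5)
  J: 1110 (length 4)
  F: 11111 (length 5)
  D: 110 (length 3)
  B: 10 (length 2)
  H: 0 (length 1)
Average code length: 72/32 = 2.2500 bits/symbol


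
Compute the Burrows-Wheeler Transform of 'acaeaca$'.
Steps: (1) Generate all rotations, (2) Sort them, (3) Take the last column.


Rotations (sorted):
  0: $acaeaca -> last char: a
  1: a$acaeac -> last char: c
  2: aca$acae -> last char: e
  3: acaeaca$ -> last char: $
  4: aeaca$ac -> last char: c
  5: ca$acaea -> last char: a
  6: caeaca$a -> last char: a
  7: eaca$aca -> last char: a


BWT = ace$caaa


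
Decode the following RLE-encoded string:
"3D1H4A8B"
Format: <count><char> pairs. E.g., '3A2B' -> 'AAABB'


Expanding each <count><char> pair:
  3D -> 'DDD'
  1H -> 'H'
  4A -> 'AAAA'
  8B -> 'BBBBBBBB'

Decoded = DDDHAAAABBBBBBBB


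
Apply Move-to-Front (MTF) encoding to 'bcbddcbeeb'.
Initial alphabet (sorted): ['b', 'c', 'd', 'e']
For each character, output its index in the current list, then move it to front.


MTF encoding:
'b': index 0 in ['b', 'c', 'd', 'e'] -> ['b', 'c', 'd', 'e']
'c': index 1 in ['b', 'c', 'd', 'e'] -> ['c', 'b', 'd', 'e']
'b': index 1 in ['c', 'b', 'd', 'e'] -> ['b', 'c', 'd', 'e']
'd': index 2 in ['b', 'c', 'd', 'e'] -> ['d', 'b', 'c', 'e']
'd': index 0 in ['d', 'b', 'c', 'e'] -> ['d', 'b', 'c', 'e']
'c': index 2 in ['d', 'b', 'c', 'e'] -> ['c', 'd', 'b', 'e']
'b': index 2 in ['c', 'd', 'b', 'e'] -> ['b', 'c', 'd', 'e']
'e': index 3 in ['b', 'c', 'd', 'e'] -> ['e', 'b', 'c', 'd']
'e': index 0 in ['e', 'b', 'c', 'd'] -> ['e', 'b', 'c', 'd']
'b': index 1 in ['e', 'b', 'c', 'd'] -> ['b', 'e', 'c', 'd']


Output: [0, 1, 1, 2, 0, 2, 2, 3, 0, 1]


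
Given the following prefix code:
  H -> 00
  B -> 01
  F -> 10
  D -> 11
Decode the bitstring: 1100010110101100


Decoding step by step:
Bits 11 -> D
Bits 00 -> H
Bits 01 -> B
Bits 01 -> B
Bits 10 -> F
Bits 10 -> F
Bits 11 -> D
Bits 00 -> H


Decoded message: DHBBFFDH


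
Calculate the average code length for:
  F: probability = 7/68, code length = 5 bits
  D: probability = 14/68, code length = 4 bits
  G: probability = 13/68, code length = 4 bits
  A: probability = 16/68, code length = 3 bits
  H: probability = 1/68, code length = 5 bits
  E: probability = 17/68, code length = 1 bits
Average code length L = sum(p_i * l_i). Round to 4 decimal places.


Weighted contributions p_i * l_i:
  F: (7/68) * 5 = 35/68
  D: (14/68) * 4 = 56/68
  G: (13/68) * 4 = 52/68
  A: (16/68) * 3 = 48/68
  H: (1/68) * 5 = 5/68
  E: (17/68) * 1 = 17/68
Sum = (35 + 56 + 52 + 48 + 5 + 17)/68 = 213/68

L = 213/68 = 3.1324 bits/symbol


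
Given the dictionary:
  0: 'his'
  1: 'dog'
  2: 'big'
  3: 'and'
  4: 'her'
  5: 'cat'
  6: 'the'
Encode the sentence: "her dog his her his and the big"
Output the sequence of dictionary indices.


Look up each word in the dictionary:
  'her' -> 4
  'dog' -> 1
  'his' -> 0
  'her' -> 4
  'his' -> 0
  'and' -> 3
  'the' -> 6
  'big' -> 2

Encoded: [4, 1, 0, 4, 0, 3, 6, 2]


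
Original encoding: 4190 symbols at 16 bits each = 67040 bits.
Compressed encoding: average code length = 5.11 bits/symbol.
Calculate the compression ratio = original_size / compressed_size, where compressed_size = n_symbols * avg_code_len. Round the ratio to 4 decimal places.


original_size = n_symbols * orig_bits = 4190 * 16 = 67040 bits
compressed_size = n_symbols * avg_code_len = 4190 * 5.11 = 21410.9 bits
ratio = original_size / compressed_size = 67040 / 21410.9 = 3.1311

Compression ratio = 3.1311


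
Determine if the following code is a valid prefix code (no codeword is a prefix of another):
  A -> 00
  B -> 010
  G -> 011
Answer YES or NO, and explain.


Checking each pair (does one codeword prefix another?):
  A='00' vs B='010': no prefix
  A='00' vs G='011': no prefix
  B='010' vs A='00': no prefix
  B='010' vs G='011': no prefix
  G='011' vs A='00': no prefix
  G='011' vs B='010': no prefix
No violation found over all pairs.

YES -- this is a valid prefix code. No codeword is a prefix of any other codeword.


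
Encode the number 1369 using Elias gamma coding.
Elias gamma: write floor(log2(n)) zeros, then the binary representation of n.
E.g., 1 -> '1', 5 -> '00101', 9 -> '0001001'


num_bits = floor(log2(1369)) + 1 = 11
leading_zeros = num_bits - 1 = 10
binary(1369) = 10101011001

Elias gamma(1369) = '0000000000' + '10101011001' = 000000000010101011001 (21 bits)


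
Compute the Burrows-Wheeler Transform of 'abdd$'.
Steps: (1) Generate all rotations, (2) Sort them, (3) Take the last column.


Rotations (sorted):
  0: $abdd -> last char: d
  1: abdd$ -> last char: $
  2: bdd$a -> last char: a
  3: d$abd -> last char: d
  4: dd$ab -> last char: b


BWT = d$adb


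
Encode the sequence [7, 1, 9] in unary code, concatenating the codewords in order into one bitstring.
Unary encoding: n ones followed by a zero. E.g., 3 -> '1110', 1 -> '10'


Encode each number as n ones followed by a terminating 0:
  7 -> 11111110 (8 bits)
  1 -> 10 (2 bits)
  9 -> 1111111110 (10 bits)
Total length = 8 + 2 + 10 = 20 bits.

Unary([7, 1, 9]) = 11111110101111111110 (20 bits)


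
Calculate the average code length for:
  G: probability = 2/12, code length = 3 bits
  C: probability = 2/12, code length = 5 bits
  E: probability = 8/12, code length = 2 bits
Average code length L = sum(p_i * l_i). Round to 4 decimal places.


Weighted contributions p_i * l_i:
  G: (2/12) * 3 = 6/12
  C: (2/12) * 5 = 10/12
  E: (8/12) * 2 = 16/12
Sum = (6 + 10 + 16)/12 = 32/12

L = 32/12 = 2.6667 bits/symbol


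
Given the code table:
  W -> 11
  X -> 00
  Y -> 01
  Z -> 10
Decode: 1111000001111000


Decoding:
11 -> W
11 -> W
00 -> X
00 -> X
01 -> Y
11 -> W
10 -> Z
00 -> X


Result: WWXXYWZX


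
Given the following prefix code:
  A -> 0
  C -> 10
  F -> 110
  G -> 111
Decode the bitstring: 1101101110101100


Decoding step by step:
Bits 110 -> F
Bits 110 -> F
Bits 111 -> G
Bits 0 -> A
Bits 10 -> C
Bits 110 -> F
Bits 0 -> A


Decoded message: FFGACFA


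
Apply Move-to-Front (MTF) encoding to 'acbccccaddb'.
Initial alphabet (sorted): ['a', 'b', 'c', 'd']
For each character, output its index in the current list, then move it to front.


MTF encoding:
'a': index 0 in ['a', 'b', 'c', 'd'] -> ['a', 'b', 'c', 'd']
'c': index 2 in ['a', 'b', 'c', 'd'] -> ['c', 'a', 'b', 'd']
'b': index 2 in ['c', 'a', 'b', 'd'] -> ['b', 'c', 'a', 'd']
'c': index 1 in ['b', 'c', 'a', 'd'] -> ['c', 'b', 'a', 'd']
'c': index 0 in ['c', 'b', 'a', 'd'] -> ['c', 'b', 'a', 'd']
'c': index 0 in ['c', 'b', 'a', 'd'] -> ['c', 'b', 'a', 'd']
'c': index 0 in ['c', 'b', 'a', 'd'] -> ['c', 'b', 'a', 'd']
'a': index 2 in ['c', 'b', 'a', 'd'] -> ['a', 'c', 'b', 'd']
'd': index 3 in ['a', 'c', 'b', 'd'] -> ['d', 'a', 'c', 'b']
'd': index 0 in ['d', 'a', 'c', 'b'] -> ['d', 'a', 'c', 'b']
'b': index 3 in ['d', 'a', 'c', 'b'] -> ['b', 'd', 'a', 'c']


Output: [0, 2, 2, 1, 0, 0, 0, 2, 3, 0, 3]


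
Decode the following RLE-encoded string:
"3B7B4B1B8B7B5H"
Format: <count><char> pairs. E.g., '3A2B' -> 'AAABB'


Expanding each <count><char> pair:
  3B -> 'BBB'
  7B -> 'BBBBBBB'
  4B -> 'BBBB'
  1B -> 'B'
  8B -> 'BBBBBBBB'
  7B -> 'BBBBBBB'
  5H -> 'HHHHH'

Decoded = BBBBBBBBBBBBBBBBBBBBBBBBBBBBBBHHHHH


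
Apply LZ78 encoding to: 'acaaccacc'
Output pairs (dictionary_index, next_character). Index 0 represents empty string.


LZ78 encoding steps:
Dictionary: {0: ''}
Step 1: w='' (idx 0), next='a' -> output (0, 'a'), add 'a' as idx 1
Step 2: w='' (idx 0), next='c' -> output (0, 'c'), add 'c' as idx 2
Step 3: w='a' (idx 1), next='a' -> output (1, 'a'), add 'aa' as idx 3
Step 4: w='c' (idx 2), next='c' -> output (2, 'c'), add 'cc' as idx 4
Step 5: w='a' (idx 1), next='c' -> output (1, 'c'), add 'ac' as idx 5
Step 6: w='c' (idx 2), end of input -> output (2, '')


Encoded: [(0, 'a'), (0, 'c'), (1, 'a'), (2, 'c'), (1, 'c'), (2, '')]


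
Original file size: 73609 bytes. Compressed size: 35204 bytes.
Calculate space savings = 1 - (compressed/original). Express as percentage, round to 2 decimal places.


ratio = compressed/original = 35204/73609 = 0.478257
savings = 1 - ratio = 1 - 0.478257 = 0.521743
as a percentage: 0.521743 * 100 = 52.17%

Space savings = 1 - 35204/73609 = 52.17%


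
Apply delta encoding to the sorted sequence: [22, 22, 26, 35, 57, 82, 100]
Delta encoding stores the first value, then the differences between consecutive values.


First value: 22
Deltas:
  22 - 22 = 0
  26 - 22 = 4
  35 - 26 = 9
  57 - 35 = 22
  82 - 57 = 25
  100 - 82 = 18


Delta encoded: [22, 0, 4, 9, 22, 25, 18]


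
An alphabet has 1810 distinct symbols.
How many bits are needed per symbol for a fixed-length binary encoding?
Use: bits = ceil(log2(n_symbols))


log2(1810) = 10.8218
Bracket: 2^10 = 1024 < 1810 <= 2^11 = 2048
So ceil(log2(1810)) = 11

bits = ceil(log2(1810)) = ceil(10.8218) = 11 bits


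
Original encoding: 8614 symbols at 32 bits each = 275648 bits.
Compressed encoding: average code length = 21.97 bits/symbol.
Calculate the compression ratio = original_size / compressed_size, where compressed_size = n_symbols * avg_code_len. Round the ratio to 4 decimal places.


original_size = n_symbols * orig_bits = 8614 * 32 = 275648 bits
compressed_size = n_symbols * avg_code_len = 8614 * 21.97 = 189249.58 bits
ratio = original_size / compressed_size = 275648 / 189249.58 = 1.4565

Compression ratio = 1.4565


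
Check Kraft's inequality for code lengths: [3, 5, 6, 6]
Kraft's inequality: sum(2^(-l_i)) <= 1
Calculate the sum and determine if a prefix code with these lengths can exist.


Sum = 2^(-3) + 2^(-5) + 2^(-6) + 2^(-6)
    = 0.125 + 0.03125 + 0.015625 + 0.015625
    = 12/64 = 0.1875
Since 0.1875 <= 1, Kraft's inequality IS satisfied.
A prefix code with these lengths CAN exist.

Kraft sum = 0.1875. Satisfied.


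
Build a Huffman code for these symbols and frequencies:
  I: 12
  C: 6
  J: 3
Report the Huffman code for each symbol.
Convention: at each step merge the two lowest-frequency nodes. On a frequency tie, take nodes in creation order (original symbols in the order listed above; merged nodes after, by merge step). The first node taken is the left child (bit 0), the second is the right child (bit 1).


Huffman tree construction:
Step 1: Merge J(3) + C(6) = 9
Step 2: Merge (J+C)(9) + I(12) = 21
Read each symbol's code off the tree from the root (left child = 0, right child = 1).

Codes:
  I: 1 (length 1)
  C: 01 (length 2)
  J: 00 (length 2)
Average code length: 30/21 = 1.4286 bits/symbol


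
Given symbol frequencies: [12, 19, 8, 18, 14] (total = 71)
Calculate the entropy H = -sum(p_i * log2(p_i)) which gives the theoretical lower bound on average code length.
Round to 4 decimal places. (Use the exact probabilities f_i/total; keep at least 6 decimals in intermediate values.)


Per-symbol terms -p_i * log2(p_i) with p_i = f_i/71:
  p = 12/71 = 0.169014: log2(p) = -2.564785, -p*log2(p) = 0.433485
  p = 19/71 = 0.267606: log2(p) = -1.901820, -p*log2(p) = 0.508938
  p = 8/71 = 0.112676: log2(p) = -3.149747, -p*log2(p) = 0.354901
  p = 18/71 = 0.253521: log2(p) = -1.979822, -p*log2(p) = 0.501927
  p = 14/71 = 0.197183: log2(p) = -2.342392, -p*log2(p) = 0.461880
H = 0.433485 + 0.508938 + 0.354901 + 0.501927 + 0.461880 = 2.261131

H = 2.2611 bits/symbol


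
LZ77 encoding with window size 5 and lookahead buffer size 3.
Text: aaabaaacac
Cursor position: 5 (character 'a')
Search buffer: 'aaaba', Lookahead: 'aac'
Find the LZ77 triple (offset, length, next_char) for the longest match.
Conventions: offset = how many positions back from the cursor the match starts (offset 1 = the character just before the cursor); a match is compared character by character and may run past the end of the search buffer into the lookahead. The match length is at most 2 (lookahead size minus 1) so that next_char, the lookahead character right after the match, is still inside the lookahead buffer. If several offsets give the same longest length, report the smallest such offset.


Try each offset into the search buffer:
  offset=1 (pos 4, char 'a'): match length 2
  offset=2 (pos 3, char 'b'): match length 0
  offset=3 (pos 2, char 'a'): match length 1
  offset=4 (pos 1, char 'a'): match length 2
  offset=5 (pos 0, char 'a'): match length 2
Longest match has length 2, found at offsets 1, 4, 5; take the smallest, offset 1.
next_char = character at position 5 + 2 = 7 -> 'c'

Best match: offset=1, length=2 (matching 'aa' starting at position 4)
LZ77 triple: (1, 2, 'c')


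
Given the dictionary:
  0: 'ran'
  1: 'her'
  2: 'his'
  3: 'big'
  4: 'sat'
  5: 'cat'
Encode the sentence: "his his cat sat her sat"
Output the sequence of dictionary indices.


Look up each word in the dictionary:
  'his' -> 2
  'his' -> 2
  'cat' -> 5
  'sat' -> 4
  'her' -> 1
  'sat' -> 4

Encoded: [2, 2, 5, 4, 1, 4]


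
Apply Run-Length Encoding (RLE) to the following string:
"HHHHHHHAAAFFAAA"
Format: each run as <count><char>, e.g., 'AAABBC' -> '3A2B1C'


Scanning runs left to right:
  i=0: run of 'H' x 7 -> '7H'
  i=7: run of 'A' x 3 -> '3A'
  i=10: run of 'F' x 2 -> '2F'
  i=12: run of 'A' x 3 -> '3A'

RLE = 7H3A2F3A


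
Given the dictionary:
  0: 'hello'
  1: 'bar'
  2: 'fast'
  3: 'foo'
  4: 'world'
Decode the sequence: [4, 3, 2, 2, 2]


Look up each index in the dictionary:
  4 -> 'world'
  3 -> 'foo'
  2 -> 'fast'
  2 -> 'fast'
  2 -> 'fast'

Decoded: "world foo fast fast fast"


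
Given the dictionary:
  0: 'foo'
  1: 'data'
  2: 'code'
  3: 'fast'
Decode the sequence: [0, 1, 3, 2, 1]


Look up each index in the dictionary:
  0 -> 'foo'
  1 -> 'data'
  3 -> 'fast'
  2 -> 'code'
  1 -> 'data'

Decoded: "foo data fast code data"


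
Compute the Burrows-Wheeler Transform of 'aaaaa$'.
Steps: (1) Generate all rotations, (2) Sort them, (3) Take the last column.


Rotations (sorted):
  0: $aaaaa -> last char: a
  1: a$aaaa -> last char: a
  2: aa$aaa -> last char: a
  3: aaa$aa -> last char: a
  4: aaaa$a -> last char: a
  5: aaaaa$ -> last char: $


BWT = aaaaa$


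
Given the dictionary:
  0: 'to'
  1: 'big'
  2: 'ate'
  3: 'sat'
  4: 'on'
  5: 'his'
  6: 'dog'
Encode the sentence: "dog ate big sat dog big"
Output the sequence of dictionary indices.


Look up each word in the dictionary:
  'dog' -> 6
  'ate' -> 2
  'big' -> 1
  'sat' -> 3
  'dog' -> 6
  'big' -> 1

Encoded: [6, 2, 1, 3, 6, 1]


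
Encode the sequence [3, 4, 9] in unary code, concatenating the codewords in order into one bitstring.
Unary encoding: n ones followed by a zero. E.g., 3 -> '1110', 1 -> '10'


Encode each number as n ones followed by a terminating 0:
  3 -> 1110 (4 bits)
  4 -> 11110 (5 bits)
  9 -> 1111111110 (10 bits)
Total length = 4 + 5 + 10 = 19 bits.

Unary([3, 4, 9]) = 1110111101111111110 (19 bits)


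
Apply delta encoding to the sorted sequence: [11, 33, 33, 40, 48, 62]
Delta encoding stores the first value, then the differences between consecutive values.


First value: 11
Deltas:
  33 - 11 = 22
  33 - 33 = 0
  40 - 33 = 7
  48 - 40 = 8
  62 - 48 = 14


Delta encoded: [11, 22, 0, 7, 8, 14]


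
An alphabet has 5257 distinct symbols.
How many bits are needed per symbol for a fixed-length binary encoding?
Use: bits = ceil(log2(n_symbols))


log2(5257) = 12.36
Bracket: 2^12 = 4096 < 5257 <= 2^13 = 8192
So ceil(log2(5257)) = 13

bits = ceil(log2(5257)) = ceil(12.36) = 13 bits


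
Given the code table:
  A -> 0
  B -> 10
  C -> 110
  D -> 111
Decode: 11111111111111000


Decoding:
111 -> D
111 -> D
111 -> D
111 -> D
110 -> C
0 -> A
0 -> A


Result: DDDDCAA


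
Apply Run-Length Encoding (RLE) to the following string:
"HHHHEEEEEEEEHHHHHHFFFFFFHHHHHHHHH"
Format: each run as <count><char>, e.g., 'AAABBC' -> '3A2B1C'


Scanning runs left to right:
  i=0: run of 'H' x 4 -> '4H'
  i=4: run of 'E' x 8 -> '8E'
  i=12: run of 'H' x 6 -> '6H'
  i=18: run of 'F' x 6 -> '6F'
  i=24: run of 'H' x 9 -> '9H'

RLE = 4H8E6H6F9H


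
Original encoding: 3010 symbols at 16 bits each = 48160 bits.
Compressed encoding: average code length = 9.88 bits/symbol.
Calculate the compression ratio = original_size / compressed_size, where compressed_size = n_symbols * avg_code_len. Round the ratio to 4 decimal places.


original_size = n_symbols * orig_bits = 3010 * 16 = 48160 bits
compressed_size = n_symbols * avg_code_len = 3010 * 9.88 = 29738.8 bits
ratio = original_size / compressed_size = 48160 / 29738.8 = 1.6194

Compression ratio = 1.6194


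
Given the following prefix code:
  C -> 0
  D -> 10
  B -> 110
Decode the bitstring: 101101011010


Decoding step by step:
Bits 10 -> D
Bits 110 -> B
Bits 10 -> D
Bits 110 -> B
Bits 10 -> D


Decoded message: DBDBD


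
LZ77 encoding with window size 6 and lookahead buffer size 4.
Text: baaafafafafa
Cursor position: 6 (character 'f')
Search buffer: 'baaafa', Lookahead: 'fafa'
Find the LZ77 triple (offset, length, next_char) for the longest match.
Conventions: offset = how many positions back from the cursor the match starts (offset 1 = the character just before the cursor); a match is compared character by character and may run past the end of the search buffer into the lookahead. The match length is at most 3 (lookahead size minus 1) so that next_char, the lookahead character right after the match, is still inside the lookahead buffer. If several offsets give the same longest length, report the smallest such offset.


Try each offset into the search buffer:
  offset=1 (pos 5, char 'a'): match length 0
  offset=2 (pos 4, char 'f'): match length 3
  offset=3 (pos 3, char 'a'): match length 0
  offset=4 (pos 2, char 'a'): match length 0
  offset=5 (pos 1, char 'a'): match length 0
  offset=6 (pos 0, char 'b'): match length 0
Longest match has length 3 at offset 2.
next_char = character at position 6 + 3 = 9 -> 'a'

Best match: offset=2, length=3 (matching 'faf' starting at position 4)
LZ77 triple: (2, 3, 'a')


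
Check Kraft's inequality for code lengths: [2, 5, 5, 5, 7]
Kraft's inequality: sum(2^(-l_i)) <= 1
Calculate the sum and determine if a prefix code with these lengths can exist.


Sum = 2^(-2) + 2^(-5) + 2^(-5) + 2^(-5) + 2^(-7)
    = 0.25 + 0.03125 + 0.03125 + 0.03125 + 0.0078125
    = 45/128 = 0.3515625
Since 0.3515625 <= 1, Kraft's inequality IS satisfied.
A prefix code with these lengths CAN exist.

Kraft sum = 0.3515625. Satisfied.


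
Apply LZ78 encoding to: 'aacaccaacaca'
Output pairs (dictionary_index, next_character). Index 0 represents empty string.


LZ78 encoding steps:
Dictionary: {0: ''}
Step 1: w='' (idx 0), next='a' -> output (0, 'a'), add 'a' as idx 1
Step 2: w='a' (idx 1), next='c' -> output (1, 'c'), add 'ac' as idx 2
Step 3: w='ac' (idx 2), next='c' -> output (2, 'c'), add 'acc' as idx 3
Step 4: w='a' (idx 1), next='a' -> output (1, 'a'), add 'aa' as idx 4
Step 5: w='' (idx 0), next='c' -> output (0, 'c'), add 'c' as idx 5
Step 6: w='ac' (idx 2), next='a' -> output (2, 'a'), add 'aca' as idx 6


Encoded: [(0, 'a'), (1, 'c'), (2, 'c'), (1, 'a'), (0, 'c'), (2, 'a')]


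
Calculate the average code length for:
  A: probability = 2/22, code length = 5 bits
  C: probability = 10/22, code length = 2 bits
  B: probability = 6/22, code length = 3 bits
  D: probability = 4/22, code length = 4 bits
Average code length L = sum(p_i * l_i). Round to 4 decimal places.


Weighted contributions p_i * l_i:
  A: (2/22) * 5 = 10/22
  C: (10/22) * 2 = 20/22
  B: (6/22) * 3 = 18/22
  D: (4/22) * 4 = 16/22
Sum = (10 + 20 + 18 + 16)/22 = 64/22

L = 64/22 = 2.9091 bits/symbol


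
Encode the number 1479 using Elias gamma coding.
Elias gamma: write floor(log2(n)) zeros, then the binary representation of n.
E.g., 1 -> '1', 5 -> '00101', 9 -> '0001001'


num_bits = floor(log2(1479)) + 1 = 11
leading_zeros = num_bits - 1 = 10
binary(1479) = 10111000111

Elias gamma(1479) = '0000000000' + '10111000111' = 000000000010111000111 (21 bits)


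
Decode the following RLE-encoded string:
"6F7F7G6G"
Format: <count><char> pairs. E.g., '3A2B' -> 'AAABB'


Expanding each <count><char> pair:
  6F -> 'FFFFFF'
  7F -> 'FFFFFFF'
  7G -> 'GGGGGGG'
  6G -> 'GGGGGG'

Decoded = FFFFFFFFFFFFFGGGGGGGGGGGGG


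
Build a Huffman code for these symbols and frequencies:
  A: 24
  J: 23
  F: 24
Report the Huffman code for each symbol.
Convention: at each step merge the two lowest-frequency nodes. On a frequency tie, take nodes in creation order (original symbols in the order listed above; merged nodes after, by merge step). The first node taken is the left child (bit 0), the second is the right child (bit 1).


Huffman tree construction:
Step 1: Merge J(23) + A(24) = 47
Step 2: Merge F(24) + (J+A)(47) = 71
Read each symbol's code off the tree from the root (left child = 0, right child = 1).

Codes:
  A: 11 (length 2)
  J: 10 (length 2)
  F: 0 (length 1)
Average code length: 118/71 = 1.6620 bits/symbol


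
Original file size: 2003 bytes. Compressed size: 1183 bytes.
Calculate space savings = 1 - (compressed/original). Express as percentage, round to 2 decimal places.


ratio = compressed/original = 1183/2003 = 0.590614
savings = 1 - ratio = 1 - 0.590614 = 0.409386
as a percentage: 0.409386 * 100 = 40.94%

Space savings = 1 - 1183/2003 = 40.94%


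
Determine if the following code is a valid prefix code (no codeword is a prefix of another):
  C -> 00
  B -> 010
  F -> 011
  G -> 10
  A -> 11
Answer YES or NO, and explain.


Checking each pair (does one codeword prefix another?):
  C='00' vs B='010': no prefix
  C='00' vs F='011': no prefix
  C='00' vs G='10': no prefix
  C='00' vs A='11': no prefix
  B='010' vs C='00': no prefix
  B='010' vs F='011': no prefix
  B='010' vs G='10': no prefix
  B='010' vs A='11': no prefix
  F='011' vs C='00': no prefix
  F='011' vs B='010': no prefix
  F='011' vs G='10': no prefix
  F='011' vs A='11': no prefix
  G='10' vs C='00': no prefix
  G='10' vs B='010': no prefix
  G='10' vs F='011': no prefix
  G='10' vs A='11': no prefix
  A='11' vs C='00': no prefix
  A='11' vs B='010': no prefix
  A='11' vs F='011': no prefix
  A='11' vs G='10': no prefix
No violation found over all pairs.

YES -- this is a valid prefix code. No codeword is a prefix of any other codeword.


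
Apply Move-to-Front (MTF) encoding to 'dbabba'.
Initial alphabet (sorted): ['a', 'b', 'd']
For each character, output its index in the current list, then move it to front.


MTF encoding:
'd': index 2 in ['a', 'b', 'd'] -> ['d', 'a', 'b']
'b': index 2 in ['d', 'a', 'b'] -> ['b', 'd', 'a']
'a': index 2 in ['b', 'd', 'a'] -> ['a', 'b', 'd']
'b': index 1 in ['a', 'b', 'd'] -> ['b', 'a', 'd']
'b': index 0 in ['b', 'a', 'd'] -> ['b', 'a', 'd']
'a': index 1 in ['b', 'a', 'd'] -> ['a', 'b', 'd']


Output: [2, 2, 2, 1, 0, 1]


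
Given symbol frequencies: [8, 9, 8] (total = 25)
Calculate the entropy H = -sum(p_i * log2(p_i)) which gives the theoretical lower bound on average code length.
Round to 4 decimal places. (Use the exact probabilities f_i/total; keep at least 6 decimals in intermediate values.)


Per-symbol terms -p_i * log2(p_i) with p_i = f_i/25:
  p = 8/25 = 0.320000: log2(p) = -1.643856, -p*log2(p) = 0.526034
  p = 9/25 = 0.360000: log2(p) = -1.473931, -p*log2(p) = 0.530615
  p = 8/25 = 0.320000: log2(p) = -1.643856, -p*log2(p) = 0.526034
H = 0.526034 + 0.530615 + 0.526034 = 1.582683

H = 1.5827 bits/symbol


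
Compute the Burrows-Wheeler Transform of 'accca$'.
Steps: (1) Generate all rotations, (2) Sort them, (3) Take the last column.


Rotations (sorted):
  0: $accca -> last char: a
  1: a$accc -> last char: c
  2: accca$ -> last char: $
  3: ca$acc -> last char: c
  4: cca$ac -> last char: c
  5: ccca$a -> last char: a


BWT = ac$cca


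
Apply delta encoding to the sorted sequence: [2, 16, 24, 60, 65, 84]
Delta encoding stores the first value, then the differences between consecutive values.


First value: 2
Deltas:
  16 - 2 = 14
  24 - 16 = 8
  60 - 24 = 36
  65 - 60 = 5
  84 - 65 = 19


Delta encoded: [2, 14, 8, 36, 5, 19]


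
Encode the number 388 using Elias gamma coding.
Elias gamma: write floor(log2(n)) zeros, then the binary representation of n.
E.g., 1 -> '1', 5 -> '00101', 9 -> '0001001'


num_bits = floor(log2(388)) + 1 = 9
leading_zeros = num_bits - 1 = 8
binary(388) = 110000100

Elias gamma(388) = '00000000' + '110000100' = 00000000110000100 (17 bits)


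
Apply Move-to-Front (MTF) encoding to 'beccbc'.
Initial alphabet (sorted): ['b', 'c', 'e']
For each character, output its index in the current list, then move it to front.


MTF encoding:
'b': index 0 in ['b', 'c', 'e'] -> ['b', 'c', 'e']
'e': index 2 in ['b', 'c', 'e'] -> ['e', 'b', 'c']
'c': index 2 in ['e', 'b', 'c'] -> ['c', 'e', 'b']
'c': index 0 in ['c', 'e', 'b'] -> ['c', 'e', 'b']
'b': index 2 in ['c', 'e', 'b'] -> ['b', 'c', 'e']
'c': index 1 in ['b', 'c', 'e'] -> ['c', 'b', 'e']


Output: [0, 2, 2, 0, 2, 1]


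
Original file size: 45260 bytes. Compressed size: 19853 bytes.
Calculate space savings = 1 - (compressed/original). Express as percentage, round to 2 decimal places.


ratio = compressed/original = 19853/45260 = 0.438643
savings = 1 - ratio = 1 - 0.438643 = 0.561357
as a percentage: 0.561357 * 100 = 56.14%

Space savings = 1 - 19853/45260 = 56.14%


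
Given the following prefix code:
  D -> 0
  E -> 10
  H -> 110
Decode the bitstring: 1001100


Decoding step by step:
Bits 10 -> E
Bits 0 -> D
Bits 110 -> H
Bits 0 -> D


Decoded message: EDHD


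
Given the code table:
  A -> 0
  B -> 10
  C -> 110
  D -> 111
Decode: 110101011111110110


Decoding:
110 -> C
10 -> B
10 -> B
111 -> D
111 -> D
10 -> B
110 -> C


Result: CBBDDBC


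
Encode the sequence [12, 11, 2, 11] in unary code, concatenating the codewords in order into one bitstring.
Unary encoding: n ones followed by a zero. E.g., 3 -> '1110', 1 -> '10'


Encode each number as n ones followed by a terminating 0:
  12 -> 1111111111110 (13 bits)
  11 -> 111111111110 (12 bits)
  2 -> 110 (3 bits)
  11 -> 111111111110 (12 bits)
Total length = 13 + 12 + 3 + 12 = 40 bits.

Unary([12, 11, 2, 11]) = 1111111111110111111111110110111111111110 (40 bits)


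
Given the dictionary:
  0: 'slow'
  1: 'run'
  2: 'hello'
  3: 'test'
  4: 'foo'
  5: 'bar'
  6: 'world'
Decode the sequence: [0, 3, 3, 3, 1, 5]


Look up each index in the dictionary:
  0 -> 'slow'
  3 -> 'test'
  3 -> 'test'
  3 -> 'test'
  1 -> 'run'
  5 -> 'bar'

Decoded: "slow test test test run bar"


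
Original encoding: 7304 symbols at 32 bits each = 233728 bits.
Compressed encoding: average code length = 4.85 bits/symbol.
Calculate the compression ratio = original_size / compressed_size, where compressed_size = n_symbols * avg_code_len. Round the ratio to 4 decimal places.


original_size = n_symbols * orig_bits = 7304 * 32 = 233728 bits
compressed_size = n_symbols * avg_code_len = 7304 * 4.85 = 35424.4 bits
ratio = original_size / compressed_size = 233728 / 35424.4 = 6.5979

Compression ratio = 6.5979


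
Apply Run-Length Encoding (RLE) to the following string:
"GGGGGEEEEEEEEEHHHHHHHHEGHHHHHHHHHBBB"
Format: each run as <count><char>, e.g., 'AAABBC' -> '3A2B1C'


Scanning runs left to right:
  i=0: run of 'G' x 5 -> '5G'
  i=5: run of 'E' x 9 -> '9E'
  i=14: run of 'H' x 8 -> '8H'
  i=22: run of 'E' x 1 -> '1E'
  i=23: run of 'G' x 1 -> '1G'
  i=24: run of 'H' x 9 -> '9H'
  i=33: run of 'B' x 3 -> '3B'

RLE = 5G9E8H1E1G9H3B


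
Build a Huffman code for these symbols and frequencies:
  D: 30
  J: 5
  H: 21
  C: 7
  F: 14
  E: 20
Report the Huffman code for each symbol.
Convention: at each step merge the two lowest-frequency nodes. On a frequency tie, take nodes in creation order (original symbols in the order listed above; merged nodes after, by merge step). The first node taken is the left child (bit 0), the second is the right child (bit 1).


Huffman tree construction:
Step 1: Merge J(5) + C(7) = 12
Step 2: Merge (J+C)(12) + F(14) = 26
Step 3: Merge E(20) + H(21) = 41
Step 4: Merge ((J+C)+F)(26) + D(30) = 56
Step 5: Merge (E+H)(41) + (((J+C)+F)+D)(56) = 97
Read each symbol's code off the tree from the root (left child = 0, right child = 1).

Codes:
  D: 11 (length 2)
  J: 1000 (length 4)
  H: 01 (length 2)
  C: 1001 (length 4)
  F: 101 (length 3)
  E: 00 (length 2)
Average code length: 232/97 = 2.3918 bits/symbol


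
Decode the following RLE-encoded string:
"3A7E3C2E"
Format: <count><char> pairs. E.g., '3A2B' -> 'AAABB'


Expanding each <count><char> pair:
  3A -> 'AAA'
  7E -> 'EEEEEEE'
  3C -> 'CCC'
  2E -> 'EE'

Decoded = AAAEEEEEEECCCEE


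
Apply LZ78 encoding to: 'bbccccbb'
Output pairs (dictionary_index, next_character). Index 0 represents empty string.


LZ78 encoding steps:
Dictionary: {0: ''}
Step 1: w='' (idx 0), next='b' -> output (0, 'b'), add 'b' as idx 1
Step 2: w='b' (idx 1), next='c' -> output (1, 'c'), add 'bc' as idx 2
Step 3: w='' (idx 0), next='c' -> output (0, 'c'), add 'c' as idx 3
Step 4: w='c' (idx 3), next='c' -> output (3, 'c'), add 'cc' as idx 4
Step 5: w='b' (idx 1), next='b' -> output (1, 'b'), add 'bb' as idx 5


Encoded: [(0, 'b'), (1, 'c'), (0, 'c'), (3, 'c'), (1, 'b')]


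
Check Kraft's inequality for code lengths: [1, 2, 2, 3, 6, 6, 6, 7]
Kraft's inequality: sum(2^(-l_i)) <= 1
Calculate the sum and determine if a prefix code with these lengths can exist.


Sum = 2^(-1) + 2^(-2) + 2^(-2) + 2^(-3) + 2^(-6) + 2^(-6) + 2^(-6) + 2^(-7)
    = 0.5 + 0.25 + 0.25 + 0.125 + 0.015625 + 0.015625 + 0.015625 + 0.0078125
    = 151/128 = 1.1796875
Since 1.1796875 > 1, Kraft's inequality is NOT satisfied.
A prefix code with these lengths CANNOT exist.

Kraft sum = 1.1796875. Not satisfied.


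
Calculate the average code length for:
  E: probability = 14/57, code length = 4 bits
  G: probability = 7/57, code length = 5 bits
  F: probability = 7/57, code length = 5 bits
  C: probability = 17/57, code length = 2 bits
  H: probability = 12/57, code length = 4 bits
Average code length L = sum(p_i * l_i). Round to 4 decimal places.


Weighted contributions p_i * l_i:
  E: (14/57) * 4 = 56/57
  G: (7/57) * 5 = 35/57
  F: (7/57) * 5 = 35/57
  C: (17/57) * 2 = 34/57
  H: (12/57) * 4 = 48/57
Sum = (56 + 35 + 35 + 34 + 48)/57 = 208/57

L = 208/57 = 3.6491 bits/symbol


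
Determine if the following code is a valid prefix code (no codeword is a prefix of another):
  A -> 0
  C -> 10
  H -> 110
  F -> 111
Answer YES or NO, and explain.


Checking each pair (does one codeword prefix another?):
  A='0' vs C='10': no prefix
  A='0' vs H='110': no prefix
  A='0' vs F='111': no prefix
  C='10' vs A='0': no prefix
  C='10' vs H='110': no prefix
  C='10' vs F='111': no prefix
  H='110' vs A='0': no prefix
  H='110' vs C='10': no prefix
  H='110' vs F='111': no prefix
  F='111' vs A='0': no prefix
  F='111' vs C='10': no prefix
  F='111' vs H='110': no prefix
No violation found over all pairs.

YES -- this is a valid prefix code. No codeword is a prefix of any other codeword.


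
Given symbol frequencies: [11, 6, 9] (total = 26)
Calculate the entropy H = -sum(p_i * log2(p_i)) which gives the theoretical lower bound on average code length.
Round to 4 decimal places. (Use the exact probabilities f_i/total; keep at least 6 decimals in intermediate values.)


Per-symbol terms -p_i * log2(p_i) with p_i = f_i/26:
  p = 11/26 = 0.423077: log2(p) = -1.241008, -p*log2(p) = 0.525042
  p = 6/26 = 0.230769: log2(p) = -2.115477, -p*log2(p) = 0.488187
  p = 9/26 = 0.346154: log2(p) = -1.530515, -p*log2(p) = 0.529794
H = 0.525042 + 0.488187 + 0.529794 = 1.543023

H = 1.543 bits/symbol


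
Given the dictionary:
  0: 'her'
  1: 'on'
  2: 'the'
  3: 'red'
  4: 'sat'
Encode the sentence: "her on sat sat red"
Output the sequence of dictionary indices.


Look up each word in the dictionary:
  'her' -> 0
  'on' -> 1
  'sat' -> 4
  'sat' -> 4
  'red' -> 3

Encoded: [0, 1, 4, 4, 3]


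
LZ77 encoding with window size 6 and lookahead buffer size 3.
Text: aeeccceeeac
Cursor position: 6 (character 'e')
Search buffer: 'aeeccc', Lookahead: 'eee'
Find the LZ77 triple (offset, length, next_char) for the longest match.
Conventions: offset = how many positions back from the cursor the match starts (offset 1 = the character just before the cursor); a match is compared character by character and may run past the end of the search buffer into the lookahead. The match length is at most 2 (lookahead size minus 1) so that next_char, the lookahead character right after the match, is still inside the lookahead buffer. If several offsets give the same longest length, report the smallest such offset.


Try each offset into the search buffer:
  offset=1 (pos 5, char 'c'): match length 0
  offset=2 (pos 4, char 'c'): match length 0
  offset=3 (pos 3, char 'c'): match length 0
  offset=4 (pos 2, char 'e'): match length 1
  offset=5 (pos 1, char 'e'): match length 2
  offset=6 (pos 0, char 'a'): match length 0
Longest match has length 2 at offset 5.
next_char = character at position 6 + 2 = 8 -> 'e'

Best match: offset=5, length=2 (matching 'ee' starting at position 1)
LZ77 triple: (5, 2, 'e')


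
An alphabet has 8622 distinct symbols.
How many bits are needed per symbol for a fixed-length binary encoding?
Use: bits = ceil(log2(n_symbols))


log2(8622) = 13.0738
Bracket: 2^13 = 8192 < 8622 <= 2^14 = 16384
So ceil(log2(8622)) = 14

bits = ceil(log2(8622)) = ceil(13.0738) = 14 bits


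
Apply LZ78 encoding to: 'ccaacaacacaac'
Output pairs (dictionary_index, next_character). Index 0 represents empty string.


LZ78 encoding steps:
Dictionary: {0: ''}
Step 1: w='' (idx 0), next='c' -> output (0, 'c'), add 'c' as idx 1
Step 2: w='c' (idx 1), next='a' -> output (1, 'a'), add 'ca' as idx 2
Step 3: w='' (idx 0), next='a' -> output (0, 'a'), add 'a' as idx 3
Step 4: w='ca' (idx 2), next='a' -> output (2, 'a'), add 'caa' as idx 4
Step 5: w='ca' (idx 2), next='c' -> output (2, 'c'), add 'cac' as idx 5
Step 6: w='a' (idx 3), next='a' -> output (3, 'a'), add 'aa' as idx 6
Step 7: w='c' (idx 1), end of input -> output (1, '')


Encoded: [(0, 'c'), (1, 'a'), (0, 'a'), (2, 'a'), (2, 'c'), (3, 'a'), (1, '')]


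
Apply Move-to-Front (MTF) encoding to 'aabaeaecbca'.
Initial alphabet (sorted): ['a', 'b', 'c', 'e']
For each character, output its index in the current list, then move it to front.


MTF encoding:
'a': index 0 in ['a', 'b', 'c', 'e'] -> ['a', 'b', 'c', 'e']
'a': index 0 in ['a', 'b', 'c', 'e'] -> ['a', 'b', 'c', 'e']
'b': index 1 in ['a', 'b', 'c', 'e'] -> ['b', 'a', 'c', 'e']
'a': index 1 in ['b', 'a', 'c', 'e'] -> ['a', 'b', 'c', 'e']
'e': index 3 in ['a', 'b', 'c', 'e'] -> ['e', 'a', 'b', 'c']
'a': index 1 in ['e', 'a', 'b', 'c'] -> ['a', 'e', 'b', 'c']
'e': index 1 in ['a', 'e', 'b', 'c'] -> ['e', 'a', 'b', 'c']
'c': index 3 in ['e', 'a', 'b', 'c'] -> ['c', 'e', 'a', 'b']
'b': index 3 in ['c', 'e', 'a', 'b'] -> ['b', 'c', 'e', 'a']
'c': index 1 in ['b', 'c', 'e', 'a'] -> ['c', 'b', 'e', 'a']
'a': index 3 in ['c', 'b', 'e', 'a'] -> ['a', 'c', 'b', 'e']


Output: [0, 0, 1, 1, 3, 1, 1, 3, 3, 1, 3]


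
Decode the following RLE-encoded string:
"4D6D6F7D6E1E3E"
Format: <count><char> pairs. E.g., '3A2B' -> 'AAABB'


Expanding each <count><char> pair:
  4D -> 'DDDD'
  6D -> 'DDDDDD'
  6F -> 'FFFFFF'
  7D -> 'DDDDDDD'
  6E -> 'EEEEEE'
  1E -> 'E'
  3E -> 'EEE'

Decoded = DDDDDDDDDDFFFFFFDDDDDDDEEEEEEEEEE


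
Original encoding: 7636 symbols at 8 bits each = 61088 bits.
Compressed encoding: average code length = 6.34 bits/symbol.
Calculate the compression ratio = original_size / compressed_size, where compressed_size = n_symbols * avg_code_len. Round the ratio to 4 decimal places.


original_size = n_symbols * orig_bits = 7636 * 8 = 61088 bits
compressed_size = n_symbols * avg_code_len = 7636 * 6.34 = 48412.24 bits
ratio = original_size / compressed_size = 61088 / 48412.24 = 1.2618

Compression ratio = 1.2618


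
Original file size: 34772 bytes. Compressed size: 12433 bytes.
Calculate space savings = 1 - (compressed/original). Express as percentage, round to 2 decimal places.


ratio = compressed/original = 12433/34772 = 0.357558
savings = 1 - ratio = 1 - 0.357558 = 0.642442
as a percentage: 0.642442 * 100 = 64.24%

Space savings = 1 - 12433/34772 = 64.24%


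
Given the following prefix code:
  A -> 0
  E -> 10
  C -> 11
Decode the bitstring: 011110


Decoding step by step:
Bits 0 -> A
Bits 11 -> C
Bits 11 -> C
Bits 0 -> A


Decoded message: ACCA


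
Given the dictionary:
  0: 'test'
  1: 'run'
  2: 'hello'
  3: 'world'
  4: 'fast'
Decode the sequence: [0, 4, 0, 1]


Look up each index in the dictionary:
  0 -> 'test'
  4 -> 'fast'
  0 -> 'test'
  1 -> 'run'

Decoded: "test fast test run"


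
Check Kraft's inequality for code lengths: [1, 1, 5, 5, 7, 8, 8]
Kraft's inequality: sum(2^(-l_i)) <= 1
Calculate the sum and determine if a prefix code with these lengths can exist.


Sum = 2^(-1) + 2^(-1) + 2^(-5) + 2^(-5) + 2^(-7) + 2^(-8) + 2^(-8)
    = 0.5 + 0.5 + 0.03125 + 0.03125 + 0.0078125 + 0.00390625 + 0.00390625
    = 276/256 = 1.078125
Since 1.078125 > 1, Kraft's inequality is NOT satisfied.
A prefix code with these lengths CANNOT exist.

Kraft sum = 1.078125. Not satisfied.


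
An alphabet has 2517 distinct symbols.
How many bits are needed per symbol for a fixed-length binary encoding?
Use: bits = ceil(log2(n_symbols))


log2(2517) = 11.2975
Bracket: 2^11 = 2048 < 2517 <= 2^12 = 4096
So ceil(log2(2517)) = 12

bits = ceil(log2(2517)) = ceil(11.2975) = 12 bits


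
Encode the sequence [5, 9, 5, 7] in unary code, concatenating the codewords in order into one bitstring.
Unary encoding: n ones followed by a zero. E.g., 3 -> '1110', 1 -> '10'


Encode each number as n ones followed by a terminating 0:
  5 -> 111110 (6 bits)
  9 -> 1111111110 (10 bits)
  5 -> 111110 (6 bits)
  7 -> 11111110 (8 bits)
Total length = 6 + 10 + 6 + 8 = 30 bits.

Unary([5, 9, 5, 7]) = 111110111111111011111011111110 (30 bits)
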